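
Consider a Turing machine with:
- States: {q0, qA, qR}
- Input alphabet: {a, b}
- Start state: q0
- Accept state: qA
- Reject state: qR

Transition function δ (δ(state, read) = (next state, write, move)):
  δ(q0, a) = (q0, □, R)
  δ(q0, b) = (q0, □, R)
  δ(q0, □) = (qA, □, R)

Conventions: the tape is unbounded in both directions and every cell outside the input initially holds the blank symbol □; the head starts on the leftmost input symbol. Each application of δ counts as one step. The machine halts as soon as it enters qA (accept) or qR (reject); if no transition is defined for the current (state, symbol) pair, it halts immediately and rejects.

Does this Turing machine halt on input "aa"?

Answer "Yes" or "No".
Step 0: [q0]aa (head at position 0)
Step 1: δ(q0, a) = (q0, □, R)  ⊢  □[q0]a (head at position 1)
Step 2: δ(q0, a) = (q0, □, R)  ⊢  □□[q0]□ (head at position 2)
Step 3: δ(q0, □) = (qA, □, R)  ⊢  □□□[qA]□ (head at position 3)
The machine is in qA, so it halts and accepts.
It halts after 3 steps.

Final answer: Yes - halts after 3 steps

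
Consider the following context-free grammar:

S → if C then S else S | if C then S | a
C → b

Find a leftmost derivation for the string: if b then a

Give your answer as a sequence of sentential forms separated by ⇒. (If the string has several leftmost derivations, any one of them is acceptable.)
Start with S.
Step 1: the leftmost non-terminal is S; apply S → if C then S:  if C then S
Step 2: the leftmost non-terminal is C; apply C → b:  if b then S
Step 3: the leftmost non-terminal is S; apply S → a:  if b then a

Final answer: S ⇒ if C then S ⇒ if b then S ⇒ if b then a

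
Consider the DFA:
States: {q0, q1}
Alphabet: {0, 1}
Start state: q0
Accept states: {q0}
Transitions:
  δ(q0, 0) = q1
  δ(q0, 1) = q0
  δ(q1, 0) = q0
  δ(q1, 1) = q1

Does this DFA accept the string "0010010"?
Processing string "0010010":
  q0 --0--> q1
  q1 --0--> q0
  q0 --1--> q0
  q0 --0--> q1
  q1 --0--> q0
  q0 --1--> q0
  q0 --0--> q1
Final state: q1
Accept states: {q0}
q1 is not an accept state, so the string is rejected.

Final answer: No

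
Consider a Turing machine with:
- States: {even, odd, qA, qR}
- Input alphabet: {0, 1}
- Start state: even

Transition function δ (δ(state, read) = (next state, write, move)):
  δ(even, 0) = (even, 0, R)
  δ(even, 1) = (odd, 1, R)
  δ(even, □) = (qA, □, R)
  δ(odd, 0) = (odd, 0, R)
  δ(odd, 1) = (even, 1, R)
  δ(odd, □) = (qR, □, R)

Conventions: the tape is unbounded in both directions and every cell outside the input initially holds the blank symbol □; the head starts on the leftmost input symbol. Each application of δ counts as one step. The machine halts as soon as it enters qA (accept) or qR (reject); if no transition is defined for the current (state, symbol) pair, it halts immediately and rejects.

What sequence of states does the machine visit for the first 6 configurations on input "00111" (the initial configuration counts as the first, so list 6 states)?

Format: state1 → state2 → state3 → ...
Step 0: [even]00111 (head at position 0)
Step 1: δ(even, 0) = (even, 0, R)  ⊢  0[even]0111 (head at position 1)
Step 2: δ(even, 0) = (even, 0, R)  ⊢  00[even]111 (head at position 2)
Step 3: δ(even, 1) = (odd, 1, R)  ⊢  001[odd]11 (head at position 3)
Step 4: δ(odd, 1) = (even, 1, R)  ⊢  0011[even]1 (head at position 4)
Step 5: δ(even, 1) = (odd, 1, R)  ⊢  00111[odd]□ (head at position 5)
Reading off the states of these 6 configurations: even → even → even → odd → even → odd

Final answer: even → even → even → odd → even → odd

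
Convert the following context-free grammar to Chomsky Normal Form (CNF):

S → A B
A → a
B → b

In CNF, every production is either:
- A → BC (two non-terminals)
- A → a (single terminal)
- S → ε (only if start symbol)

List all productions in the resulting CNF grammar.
The grammar has no ε-productions or unit productions to eliminate.
S → A B is already in CNF (two non-terminals) – keep it.
A → a is already in CNF (single terminal) – keep it.
B → b is already in CNF (single terminal) – keep it.
Resulting CNF grammar (3 productions): A → a; B → b; S → A B

Final answer: A → a; B → b; S → A B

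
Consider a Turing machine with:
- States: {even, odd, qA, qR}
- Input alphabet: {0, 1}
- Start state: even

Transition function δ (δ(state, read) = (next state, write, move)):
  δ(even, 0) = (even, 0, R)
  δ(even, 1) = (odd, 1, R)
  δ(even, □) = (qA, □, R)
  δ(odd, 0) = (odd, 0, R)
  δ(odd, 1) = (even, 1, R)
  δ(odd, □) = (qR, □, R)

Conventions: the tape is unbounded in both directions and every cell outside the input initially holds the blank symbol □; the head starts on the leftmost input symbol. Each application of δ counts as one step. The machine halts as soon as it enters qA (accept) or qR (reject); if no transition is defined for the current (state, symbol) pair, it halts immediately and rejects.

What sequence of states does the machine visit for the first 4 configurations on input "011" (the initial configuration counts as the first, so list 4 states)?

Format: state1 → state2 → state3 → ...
Step 0: [even]011 (head at position 0)
Step 1: δ(even, 0) = (even, 0, R)  ⊢  0[even]11 (head at position 1)
Step 2: δ(even, 1) = (odd, 1, R)  ⊢  01[odd]1 (head at position 2)
Step 3: δ(odd, 1) = (even, 1, R)  ⊢  011[even]□ (head at position 3)
Reading off the states of these 4 configurations: even → even → odd → even

Final answer: even → even → odd → even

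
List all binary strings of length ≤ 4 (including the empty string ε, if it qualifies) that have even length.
Checking every binary string of length 0 to 4:
  Length 0: accepted: ε | rejected: (none)
  Length 1: accepted: (none) | rejected: 0, 1
  Length 2: accepted: 00, 01, 10, 11 | rejected: (none)
  Length 3: accepted: (none) | rejected: 000, 001, 010, 011, 100, 101, 110, 111
  Length 4: accepted: 0000, 0001, 0010, 0011, 0100, 0101, 0110, 0111, 1000, 1001, 1010, 1011, 1100, 1101, 1110, 1111 | rejected: (none)
Total: 21 string(s).

Final answer: ε, 00, 01, 10, 11, 0000, 0001, 0010, 0011, 0100, 0101, 0110, 0111, 1000, 1001, 1010, 1011, 1100, 1101, 1110, 1111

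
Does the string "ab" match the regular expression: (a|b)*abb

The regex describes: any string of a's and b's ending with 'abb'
No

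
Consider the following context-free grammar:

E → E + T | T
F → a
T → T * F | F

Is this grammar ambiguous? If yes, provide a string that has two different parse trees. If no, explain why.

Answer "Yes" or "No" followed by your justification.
This is the standard stratified expression grammar: '+' is introduced only by the left-recursive rule E → E + T and '*' only by the left-recursive rule T → T * F, with F → a. For any string, the last '+' must be the one produced at the root E (everything after it is a T containing no '+'), and likewise within each T the last '*' is produced at its root. This fixes the parse tree uniquely (left-associative, '*' binding tighter than '+'), so every string has exactly one parse tree.

Final answer: No - the grammar is unambiguous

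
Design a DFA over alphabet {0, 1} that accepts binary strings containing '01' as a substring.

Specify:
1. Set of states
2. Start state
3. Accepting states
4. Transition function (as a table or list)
One valid DFA (any DFA recognizing the same language is acceptable):
States: {q0, q1, q2}
Start: q0
Accepting: {q2}
Transitions (accepting states marked with *):
State | 0 | 1 | Accepting
-------------------------
q0    | q1 | q0 |  
q1    | q1 | q2 |  
q2    | q2 | q2 | *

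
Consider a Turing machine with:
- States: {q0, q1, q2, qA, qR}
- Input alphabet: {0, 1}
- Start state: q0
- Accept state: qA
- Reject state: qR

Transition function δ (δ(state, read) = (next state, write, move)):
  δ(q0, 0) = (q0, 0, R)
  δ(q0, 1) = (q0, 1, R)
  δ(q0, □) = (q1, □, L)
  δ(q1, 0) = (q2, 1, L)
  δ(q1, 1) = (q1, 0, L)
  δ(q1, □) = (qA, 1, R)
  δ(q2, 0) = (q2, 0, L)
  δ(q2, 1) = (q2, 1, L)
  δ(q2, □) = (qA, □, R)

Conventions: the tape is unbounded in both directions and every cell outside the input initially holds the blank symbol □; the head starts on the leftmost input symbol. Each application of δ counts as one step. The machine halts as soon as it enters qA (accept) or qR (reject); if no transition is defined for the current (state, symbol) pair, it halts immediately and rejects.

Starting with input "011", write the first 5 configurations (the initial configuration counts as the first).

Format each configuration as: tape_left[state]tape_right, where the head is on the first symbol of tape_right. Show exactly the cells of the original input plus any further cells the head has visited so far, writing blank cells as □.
Step 0: [q0]011 (head at position 0)
Step 1: δ(q0, 0) = (q0, 0, R)  ⊢  0[q0]11 (head at position 1)
Step 2: δ(q0, 1) = (q0, 1, R)  ⊢  01[q0]1 (head at position 2)
Step 3: δ(q0, 1) = (q0, 1, R)  ⊢  011[q0]□ (head at position 3)
Step 4: δ(q0, □) = (q1, □, L)  ⊢  01[q1]1□ (head at position 2)

Final answer: [q0]011 ⊢ 0[q0]11 ⊢ 01[q0]1 ⊢ 011[q0]□ ⊢ 01[q1]1□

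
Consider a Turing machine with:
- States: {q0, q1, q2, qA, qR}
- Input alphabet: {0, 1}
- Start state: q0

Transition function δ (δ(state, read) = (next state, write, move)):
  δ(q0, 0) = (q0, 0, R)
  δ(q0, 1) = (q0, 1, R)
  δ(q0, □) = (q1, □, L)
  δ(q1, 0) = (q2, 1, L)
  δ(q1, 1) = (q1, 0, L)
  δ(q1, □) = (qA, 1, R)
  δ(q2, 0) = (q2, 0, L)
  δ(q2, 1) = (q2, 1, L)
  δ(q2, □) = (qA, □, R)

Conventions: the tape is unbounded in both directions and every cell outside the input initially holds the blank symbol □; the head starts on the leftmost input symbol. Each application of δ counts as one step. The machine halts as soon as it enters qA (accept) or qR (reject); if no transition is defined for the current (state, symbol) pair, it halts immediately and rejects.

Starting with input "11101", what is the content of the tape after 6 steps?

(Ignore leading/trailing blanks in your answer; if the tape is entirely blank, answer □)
Step 0: [q0]11101 (head at position 0)
Step 1: δ(q0, 1) = (q0, 1, R)  ⊢  1[q0]1101 (head at position 1)
Step 2: δ(q0, 1) = (q0, 1, R)  ⊢  11[q0]101 (head at position 2)
Step 3: δ(q0, 1) = (q0, 1, R)  ⊢  111[q0]01 (head at position 3)
Step 4: δ(q0, 0) = (q0, 0, R)  ⊢  1110[q0]1 (head at position 4)
Step 5: δ(q0, 1) = (q0, 1, R)  ⊢  11101[q0]□ (head at position 5)
Step 6: δ(q0, □) = (q1, □, L)  ⊢  1110[q1]1□ (head at position 4)
Tape after 6 steps (ignoring surrounding blanks): 11101

Final answer: Tape: 11101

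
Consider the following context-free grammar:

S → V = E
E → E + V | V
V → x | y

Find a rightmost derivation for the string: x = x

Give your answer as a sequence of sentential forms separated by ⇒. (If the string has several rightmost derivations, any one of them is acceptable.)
Start with S.
Step 1: the rightmost non-terminal is S; apply S → V = E:  V = E
Step 2: the rightmost non-terminal is E; apply E → V:  V = V
Step 3: the rightmost non-terminal is V; apply V → x:  V = x
Step 4: the rightmost non-terminal is V; apply V → x:  x = x

Final answer: S ⇒ V = E ⇒ V = V ⇒ V = x ⇒ x = x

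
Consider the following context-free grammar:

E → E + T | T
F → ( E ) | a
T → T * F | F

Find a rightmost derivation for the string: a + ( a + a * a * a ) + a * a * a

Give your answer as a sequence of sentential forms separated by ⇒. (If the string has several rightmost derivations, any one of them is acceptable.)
Start with E.
Step 1: the rightmost non-terminal is E; apply E → E + T:  E + T
Step 2: the rightmost non-terminal is T; apply T → T * F:  E + T * F
Step 3: the rightmost non-terminal is F; apply F → a:  E + T * a
Step 4: the rightmost non-terminal is T; apply T → T * F:  E + T * F * a
Step 5: the rightmost non-terminal is F; apply F → a:  E + T * a * a
Step 6: the rightmost non-terminal is T; apply T → F:  E + F * a * a
Step 7: the rightmost non-terminal is F; apply F → a:  E + a * a * a
Step 8: the rightmost non-terminal is E; apply E → E + T:  E + T + a * a * a
Step 9: the rightmost non-terminal is T; apply T → F:  E + F + a * a * a
Step 10: the rightmost non-terminal is F; apply F → ( E ):  E + ( E ) + a * a * a
Step 11: the rightmost non-terminal is E; apply E → E + T:  E + ( E + T ) + a * a * a
Step 12: the rightmost non-terminal is T; apply T → T * F:  E + ( E + T * F ) + a * a * a
Step 13: the rightmost non-terminal is F; apply F → a:  E + ( E + T * a ) + a * a * a
Step 14: the rightmost non-terminal is T; apply T → T * F:  E + ( E + T * F * a ) + a * a * a
Step 15: the rightmost non-terminal is F; apply F → a:  E + ( E + T * a * a ) + a * a * a
Step 16: the rightmost non-terminal is T; apply T → F:  E + ( E + F * a * a ) + a * a * a
Step 17: the rightmost non-terminal is F; apply F → a:  E + ( E + a * a * a ) + a * a * a
Step 18: the rightmost non-terminal is E; apply E → T:  E + ( T + a * a * a ) + a * a * a
Step 19: the rightmost non-terminal is T; apply T → F:  E + ( F + a * a * a ) + a * a * a
Step 20: the rightmost non-terminal is F; apply F → a:  E + ( a + a * a * a ) + a * a * a
Step 21: the rightmost non-terminal is E; apply E → T:  T + ( a + a * a * a ) + a * a * a
Step 22: the rightmost non-terminal is T; apply T → F:  F + ( a + a * a * a ) + a * a * a
Step 23: the rightmost non-terminal is F; apply F → a:  a + ( a + a * a * a ) + a * a * a

Final answer: E ⇒ E + T ⇒ E + T * F ⇒ E + T * a ⇒ E + T * F * a ⇒ E + T * a * a ⇒ E + F * a * a ⇒ E + a * a * a ⇒ E + T + a * a * a ⇒ E + F + a * a * a ⇒ E + ( E ) + a * a * a ⇒ E + ( E + T ) + a * a * a ⇒ E + ( E + T * F ) + a * a * a ⇒ E + ( E + T * a ) + a * a * a ⇒ E + ( E + T * F * a ) + a * a * a ⇒ E + ( E + T * a * a ) + a * a * a ⇒ E + ( E + F * a * a ) + a * a * a ⇒ E + ( E + a * a * a ) + a * a * a ⇒ E + ( T + a * a * a ) + a * a * a ⇒ E + ( F + a * a * a ) + a * a * a ⇒ E + ( a + a * a * a ) + a * a * a ⇒ T + ( a + a * a * a ) + a * a * a ⇒ F + ( a + a * a * a ) + a * a * a ⇒ a + ( a + a * a * a ) + a * a * a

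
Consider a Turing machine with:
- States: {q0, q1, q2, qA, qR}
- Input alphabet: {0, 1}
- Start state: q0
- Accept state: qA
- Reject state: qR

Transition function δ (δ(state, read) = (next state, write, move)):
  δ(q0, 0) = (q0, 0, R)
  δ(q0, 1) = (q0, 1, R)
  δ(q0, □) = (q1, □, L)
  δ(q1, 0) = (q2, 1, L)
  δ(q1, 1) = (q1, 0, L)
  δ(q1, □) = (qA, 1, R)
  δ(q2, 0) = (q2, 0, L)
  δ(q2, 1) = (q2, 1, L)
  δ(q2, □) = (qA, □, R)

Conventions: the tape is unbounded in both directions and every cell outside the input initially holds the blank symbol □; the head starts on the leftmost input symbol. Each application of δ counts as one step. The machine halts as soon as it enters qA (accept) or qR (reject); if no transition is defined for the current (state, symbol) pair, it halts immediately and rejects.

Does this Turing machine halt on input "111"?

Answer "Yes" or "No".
Step 0: [q0]111 (head at position 0)
Step 1: δ(q0, 1) = (q0, 1, R)  ⊢  1[q0]11 (head at position 1)
Step 2: δ(q0, 1) = (q0, 1, R)  ⊢  11[q0]1 (head at position 2)
Step 3: δ(q0, 1) = (q0, 1, R)  ⊢  111[q0]□ (head at position 3)
Step 4: δ(q0, □) = (q1, □, L)  ⊢  11[q1]1□ (head at position 2)
Step 5: δ(q1, 1) = (q1, 0, L)  ⊢  1[q1]10□ (head at position 1)
Step 6: δ(q1, 1) = (q1, 0, L)  ⊢  [q1]100□ (head at position 0)
Step 7: δ(q1, 1) = (q1, 0, L)  ⊢  [q1]□000□ (head at position -1)
Step 8: δ(q1, □) = (qA, 1, R)  ⊢  1[qA]000□ (head at position 0)
The machine is in qA, so it halts and accepts.
It halts after 8 steps.

Final answer: Yes - halts after 8 steps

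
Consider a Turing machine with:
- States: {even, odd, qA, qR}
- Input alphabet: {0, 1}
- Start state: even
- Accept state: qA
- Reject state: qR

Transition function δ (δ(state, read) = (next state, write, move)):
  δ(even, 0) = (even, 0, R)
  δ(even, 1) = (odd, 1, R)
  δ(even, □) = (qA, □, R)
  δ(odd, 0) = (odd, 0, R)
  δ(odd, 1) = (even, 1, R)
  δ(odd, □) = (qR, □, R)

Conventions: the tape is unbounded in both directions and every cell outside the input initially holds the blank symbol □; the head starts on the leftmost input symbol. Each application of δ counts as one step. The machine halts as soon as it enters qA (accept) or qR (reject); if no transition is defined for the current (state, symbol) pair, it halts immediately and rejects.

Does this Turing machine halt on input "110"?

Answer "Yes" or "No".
Step 0: [even]110 (head at position 0)
Step 1: δ(even, 1) = (odd, 1, R)  ⊢  1[odd]10 (head at position 1)
Step 2: δ(odd, 1) = (even, 1, R)  ⊢  11[even]0 (head at position 2)
Step 3: δ(even, 0) = (even, 0, R)  ⊢  110[even]□ (head at position 3)
Step 4: δ(even, □) = (qA, □, R)  ⊢  110□[qA]□ (head at position 4)
The machine is in qA, so it halts and accepts.
It halts after 4 steps.

Final answer: Yes - halts after 4 steps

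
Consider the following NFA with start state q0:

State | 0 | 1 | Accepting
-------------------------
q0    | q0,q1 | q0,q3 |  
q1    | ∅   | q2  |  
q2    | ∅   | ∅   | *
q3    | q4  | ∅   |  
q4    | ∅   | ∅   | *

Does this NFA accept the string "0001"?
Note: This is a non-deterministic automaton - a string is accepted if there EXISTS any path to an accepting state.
Track the set of states the NFA could be in: start {q0}
Read '0': {q0} → {q0, q1}
Read '0': {q0, q1} → {q0, q1}
Read '0': {q0, q1} → {q0, q1}
Read '1': {q0, q1} → {q0, q2, q3}
Final set {q0, q2, q3} contains accepting state(s) {q2} → accepted.

Final answer: Yes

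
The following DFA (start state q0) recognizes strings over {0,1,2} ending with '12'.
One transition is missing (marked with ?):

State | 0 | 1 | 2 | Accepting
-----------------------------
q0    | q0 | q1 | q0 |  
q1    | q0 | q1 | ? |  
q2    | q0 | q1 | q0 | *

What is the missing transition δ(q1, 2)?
q2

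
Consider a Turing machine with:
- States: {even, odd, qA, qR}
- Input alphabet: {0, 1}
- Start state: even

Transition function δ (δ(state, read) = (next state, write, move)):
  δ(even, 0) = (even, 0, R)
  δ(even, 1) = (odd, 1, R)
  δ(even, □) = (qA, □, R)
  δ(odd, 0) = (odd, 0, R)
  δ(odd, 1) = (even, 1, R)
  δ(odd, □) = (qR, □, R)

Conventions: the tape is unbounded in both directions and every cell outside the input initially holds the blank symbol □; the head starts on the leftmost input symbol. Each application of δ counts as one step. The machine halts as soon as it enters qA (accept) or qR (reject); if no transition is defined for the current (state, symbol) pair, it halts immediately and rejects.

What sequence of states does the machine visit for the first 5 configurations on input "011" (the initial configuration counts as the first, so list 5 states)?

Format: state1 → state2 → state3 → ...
Step 0: [even]011 (head at position 0)
Step 1: δ(even, 0) = (even, 0, R)  ⊢  0[even]11 (head at position 1)
Step 2: δ(even, 1) = (odd, 1, R)  ⊢  01[odd]1 (head at position 2)
Step 3: δ(odd, 1) = (even, 1, R)  ⊢  011[even]□ (head at position 3)
Step 4: δ(even, □) = (qA, □, R)  ⊢  011□[qA]□ (head at position 4)
Reading off the states of these 5 configurations: even → even → odd → even → qA

Final answer: even → even → odd → even → qA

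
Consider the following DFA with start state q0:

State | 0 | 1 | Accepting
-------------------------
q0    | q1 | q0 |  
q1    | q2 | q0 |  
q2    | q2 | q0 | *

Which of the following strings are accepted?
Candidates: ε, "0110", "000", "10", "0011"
ε: q0; q0 is not accepting → rejected
"0110": q0 → q1 → q0 → q0 → q1; q1 is not accepting → rejected
"000": q0 → q1 → q2 → q2; q2 is accepting → accepted
"10": q0 → q0 → q1; q1 is not accepting → rejected
"0011": q0 → q1 → q2 → q0 → q0; q0 is not accepting → rejected

Final answer: "000"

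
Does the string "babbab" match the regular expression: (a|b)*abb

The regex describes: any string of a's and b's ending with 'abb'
No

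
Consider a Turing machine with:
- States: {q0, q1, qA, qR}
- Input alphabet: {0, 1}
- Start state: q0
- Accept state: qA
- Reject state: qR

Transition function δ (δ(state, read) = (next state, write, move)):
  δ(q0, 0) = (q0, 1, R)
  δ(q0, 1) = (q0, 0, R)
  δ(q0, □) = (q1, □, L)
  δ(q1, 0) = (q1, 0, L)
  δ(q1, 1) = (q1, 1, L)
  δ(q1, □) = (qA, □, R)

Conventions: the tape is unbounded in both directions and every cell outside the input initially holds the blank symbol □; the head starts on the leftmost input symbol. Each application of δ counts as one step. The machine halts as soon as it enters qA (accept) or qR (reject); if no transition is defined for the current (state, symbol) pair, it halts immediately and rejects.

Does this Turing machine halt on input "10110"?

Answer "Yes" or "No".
Step 0: [q0]10110 (head at position 0)
Step 1: δ(q0, 1) = (q0, 0, R)  ⊢  0[q0]0110 (head at position 1)
Step 2: δ(q0, 0) = (q0, 1, R)  ⊢  01[q0]110 (head at position 2)
Step 3: δ(q0, 1) = (q0, 0, R)  ⊢  010[q0]10 (head at position 3)
Step 4: δ(q0, 1) = (q0, 0, R)  ⊢  0100[q0]0 (head at position 4)
Step 5: δ(q0, 0) = (q0, 1, R)  ⊢  01001[q0]□ (head at position 5)
Step 6: δ(q0, □) = (q1, □, L)  ⊢  0100[q1]1□ (head at position 4)
Step 7: δ(q1, 1) = (q1, 1, L)  ⊢  010[q1]01□ (head at position 3)
Step 8: δ(q1, 0) = (q1, 0, L)  ⊢  01[q1]001□ (head at position 2)
Step 9: δ(q1, 0) = (q1, 0, L)  ⊢  0[q1]1001□ (head at position 1)
Step 10: δ(q1, 1) = (q1, 1, L)  ⊢  [q1]01001□ (head at position 0)
Step 11: δ(q1, 0) = (q1, 0, L)  ⊢  [q1]□01001□ (head at position -1)
Step 12: δ(q1, □) = (qA, □, R)  ⊢  □[qA]01001□ (head at position 0)
The machine is in qA, so it halts and accepts.
It halts after 12 steps.

Final answer: Yes - halts after 12 steps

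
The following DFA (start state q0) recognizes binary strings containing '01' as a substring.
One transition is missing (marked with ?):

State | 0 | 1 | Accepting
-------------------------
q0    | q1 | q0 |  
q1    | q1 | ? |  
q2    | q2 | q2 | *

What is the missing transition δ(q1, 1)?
q2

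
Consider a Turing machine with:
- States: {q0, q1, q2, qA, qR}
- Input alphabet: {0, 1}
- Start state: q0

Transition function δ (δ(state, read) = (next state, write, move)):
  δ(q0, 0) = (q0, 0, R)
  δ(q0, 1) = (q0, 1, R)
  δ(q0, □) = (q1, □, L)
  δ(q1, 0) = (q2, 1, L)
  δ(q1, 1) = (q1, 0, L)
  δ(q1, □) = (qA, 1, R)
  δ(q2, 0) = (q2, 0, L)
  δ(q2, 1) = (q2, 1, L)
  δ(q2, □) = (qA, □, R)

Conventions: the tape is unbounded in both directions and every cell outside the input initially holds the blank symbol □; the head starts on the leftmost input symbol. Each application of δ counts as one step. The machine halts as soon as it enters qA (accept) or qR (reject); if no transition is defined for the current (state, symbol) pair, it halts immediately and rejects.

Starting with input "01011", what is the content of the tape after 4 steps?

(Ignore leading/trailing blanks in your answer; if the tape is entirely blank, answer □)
Step 0: [q0]01011 (head at position 0)
Step 1: δ(q0, 0) = (q0, 0, R)  ⊢  0[q0]1011 (head at position 1)
Step 2: δ(q0, 1) = (q0, 1, R)  ⊢  01[q0]011 (head at position 2)
Step 3: δ(q0, 0) = (q0, 0, R)  ⊢  010[q0]11 (head at position 3)
Step 4: δ(q0, 1) = (q0, 1, R)  ⊢  0101[q0]1 (head at position 4)
Tape after 4 steps (ignoring surrounding blanks): 01011

Final answer: Tape: 01011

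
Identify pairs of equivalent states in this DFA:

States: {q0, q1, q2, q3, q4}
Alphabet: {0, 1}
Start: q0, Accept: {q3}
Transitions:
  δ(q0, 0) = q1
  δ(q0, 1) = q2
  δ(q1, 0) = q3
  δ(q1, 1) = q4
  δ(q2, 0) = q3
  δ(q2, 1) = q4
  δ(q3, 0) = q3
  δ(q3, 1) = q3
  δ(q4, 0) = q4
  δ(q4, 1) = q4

Using the table-filling algorithm:
Round 0 – mark pairs where exactly one state is accepting: (q0,q3), (q1,q3), (q2,q3), (q3,q4)
Round 1 – newly marked: (q0,q1) [on 0: q1 vs q3, already marked]; (q0,q2) [on 0: q1 vs q3, already marked]; (q1,q4) [on 0: q3 vs q4, already marked]; (q2,q4) [on 0: q3 vs q4, already marked]
Round 2 – newly marked: (q0,q4) [on 0: q1 vs q4, already marked]
No further pairs can be marked.
(q1, q2) unmarked: δ(q1,0)=q3, δ(q2,0)=q3; δ(q1,1)=q4, δ(q2,1)=q4 → equivalent
Equivalent pairs: (q1, q2)

Final answer: Equivalent pairs: (q1, q2)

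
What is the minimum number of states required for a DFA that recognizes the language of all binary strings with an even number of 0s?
Language: binary strings with an even number of 0s
Lower bound (Myhill–Nerode): the prefixes ε, 0 are pairwise distinguishable:
  ε vs 0: suffix ε distinguishes them (ε has zero 0s (accepted), 0 has one 0 (rejected))
So any DFA needs at least 2 states.
Upper bound: a DFA with 2 states exists (one state per class above).
Minimum states: 2

Final answer: 2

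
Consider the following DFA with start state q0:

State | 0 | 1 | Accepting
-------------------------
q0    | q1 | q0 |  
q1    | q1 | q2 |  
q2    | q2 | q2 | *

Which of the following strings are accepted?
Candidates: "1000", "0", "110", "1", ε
"1000": q0 → q0 → q1 → q1 → q1; q1 is not accepting → rejected
"0": q0 → q1; q1 is not accepting → rejected
"110": q0 → q0 → q0 → q1; q1 is not accepting → rejected
"1": q0 → q0; q0 is not accepting → rejected
ε: q0; q0 is not accepting → rejected

Final answer: None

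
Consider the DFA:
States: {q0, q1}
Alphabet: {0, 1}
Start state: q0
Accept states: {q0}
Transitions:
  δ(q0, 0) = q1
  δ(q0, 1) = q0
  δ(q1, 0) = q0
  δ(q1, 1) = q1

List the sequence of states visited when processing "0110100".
Starting at q0
Read '0': q0 -> q1
Read '1': q1 -> q1
Read '1': q1 -> q1
Read '0': q1 -> q0
Read '1': q0 -> q0
Read '0': q0 -> q1
Read '0': q1 -> q0

Final answer: q0 -> q1 -> q1 -> q1 -> q0 -> q0 -> q1 -> q0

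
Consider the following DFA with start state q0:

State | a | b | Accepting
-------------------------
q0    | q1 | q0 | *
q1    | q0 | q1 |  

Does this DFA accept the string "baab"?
Start in q0.
Read 'b': q0 → q0
Read 'a': q0 → q1
Read 'a': q1 → q0
Read 'b': q0 → q0
Final state q0 is accepting, so the string is accepted.

Final answer: Yes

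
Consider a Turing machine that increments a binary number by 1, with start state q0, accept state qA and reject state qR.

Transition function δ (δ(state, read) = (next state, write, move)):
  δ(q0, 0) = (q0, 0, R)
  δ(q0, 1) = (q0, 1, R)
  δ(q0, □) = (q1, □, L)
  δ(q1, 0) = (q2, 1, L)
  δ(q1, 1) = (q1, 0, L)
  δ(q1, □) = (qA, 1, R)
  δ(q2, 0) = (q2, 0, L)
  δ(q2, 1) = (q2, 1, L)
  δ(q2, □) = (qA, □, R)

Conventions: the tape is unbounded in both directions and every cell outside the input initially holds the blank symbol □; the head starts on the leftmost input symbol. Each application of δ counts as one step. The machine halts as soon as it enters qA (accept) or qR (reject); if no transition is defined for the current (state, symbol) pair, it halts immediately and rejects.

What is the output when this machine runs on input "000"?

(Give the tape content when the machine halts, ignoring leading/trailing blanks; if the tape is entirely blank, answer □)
Step 0: [q0]000 (head at position 0)
Step 1: δ(q0, 0) = (q0, 0, R)  ⊢  0[q0]00 (head at position 1)
Step 2: δ(q0, 0) = (q0, 0, R)  ⊢  00[q0]0 (head at position 2)
Step 3: δ(q0, 0) = (q0, 0, R)  ⊢  000[q0]□ (head at position 3)
Step 4: δ(q0, □) = (q1, □, L)  ⊢  00[q1]0□ (head at position 2)
Step 5: δ(q1, 0) = (q2, 1, L)  ⊢  0[q2]01□ (head at position 1)
Step 6: δ(q2, 0) = (q2, 0, L)  ⊢  [q2]001□ (head at position 0)
Step 7: δ(q2, 0) = (q2, 0, L)  ⊢  [q2]□001□ (head at position -1)
Step 8: δ(q2, □) = (qA, □, R)  ⊢  □[qA]001□ (head at position 0)
The machine is in qA, so it halts and accepts.
Tape content when halted (ignoring surrounding blanks): 001

Final answer: Output: 001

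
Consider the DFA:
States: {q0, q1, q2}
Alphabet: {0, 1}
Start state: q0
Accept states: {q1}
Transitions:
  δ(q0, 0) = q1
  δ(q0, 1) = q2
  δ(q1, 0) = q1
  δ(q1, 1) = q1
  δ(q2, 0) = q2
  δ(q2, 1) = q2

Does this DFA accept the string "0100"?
Processing string "0100":
  q0 --0--> q1
  q1 --1--> q1
  q1 --0--> q1
  q1 --0--> q1
Final state: q1
Accept states: {q1}
q1 is an accept state, so the string is accepted.

Final answer: Yes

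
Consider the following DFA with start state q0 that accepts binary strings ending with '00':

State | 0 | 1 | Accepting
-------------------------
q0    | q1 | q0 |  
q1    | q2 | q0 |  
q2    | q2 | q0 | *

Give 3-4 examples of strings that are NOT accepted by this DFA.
Any strings that end in a non-accepting state work; for example:
ε: q0; q0 is not accepting → rejected
"010": q0 → q1 → q0 → q1; q1 is not accepting → rejected
"0011": q0 → q1 → q2 → q0 → q0; q0 is not accepting → rejected
"1010": q0 → q0 → q1 → q0 → q1; q1 is not accepting → rejected

Final answer: ε, "010", "0011", "1010"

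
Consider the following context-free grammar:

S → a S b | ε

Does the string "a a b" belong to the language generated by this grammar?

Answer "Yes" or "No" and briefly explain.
Every derivation applies S → a S b some number n of times and then S → ε, producing a^n b^n with equally many a's and b's. The string a a b has two a's but only one b, so it cannot be derived.

Final answer: No - no valid derivation exists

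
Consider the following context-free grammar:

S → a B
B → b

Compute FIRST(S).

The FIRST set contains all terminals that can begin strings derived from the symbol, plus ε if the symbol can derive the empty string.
S has the single production S → a B, whose right-hand side begins with the terminal a. So FIRST(S) = {a}.

Final answer: {a}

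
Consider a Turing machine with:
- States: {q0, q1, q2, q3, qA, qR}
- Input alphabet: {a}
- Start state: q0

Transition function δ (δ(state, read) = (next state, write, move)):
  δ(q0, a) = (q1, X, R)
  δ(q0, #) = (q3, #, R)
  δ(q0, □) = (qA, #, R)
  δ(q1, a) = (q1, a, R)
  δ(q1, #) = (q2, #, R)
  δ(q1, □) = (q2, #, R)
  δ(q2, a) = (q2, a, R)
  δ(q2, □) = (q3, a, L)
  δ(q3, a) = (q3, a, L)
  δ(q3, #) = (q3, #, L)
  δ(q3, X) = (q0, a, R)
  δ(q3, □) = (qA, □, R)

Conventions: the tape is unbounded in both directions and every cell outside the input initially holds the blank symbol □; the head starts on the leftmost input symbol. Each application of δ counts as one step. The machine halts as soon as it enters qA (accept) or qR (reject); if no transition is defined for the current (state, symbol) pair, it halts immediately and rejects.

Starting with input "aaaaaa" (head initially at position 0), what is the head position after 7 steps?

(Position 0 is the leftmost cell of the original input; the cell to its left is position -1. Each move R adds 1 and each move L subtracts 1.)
Step 0: [q0]aaaaaa (head at position 0)
Step 1: δ(q0, a) = (q1, X, R)  ⊢  X[q1]aaaaa (head at position 1)
Step 2: δ(q1, a) = (q1, a, R)  ⊢  Xa[q1]aaaa (head at position 2)
Step 3: δ(q1, a) = (q1, a, R)  ⊢  Xaa[q1]aaa (head at position 3)
Step 4: δ(q1, a) = (q1, a, R)  ⊢  Xaaa[q1]aa (head at position 4)
Step 5: δ(q1, a) = (q1, a, R)  ⊢  Xaaaa[q1]a (head at position 5)
Step 6: δ(q1, a) = (q1, a, R)  ⊢  Xaaaaa[q1]□ (head at position 6)
Step 7: δ(q1, □) = (q2, #, R)  ⊢  Xaaaaa#[q2]□ (head at position 7)
Head position after 7 steps: 7

Final answer: Position 7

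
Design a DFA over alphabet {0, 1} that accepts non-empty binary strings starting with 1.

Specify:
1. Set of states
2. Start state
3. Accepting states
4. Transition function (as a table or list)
One valid DFA (any DFA recognizing the same language is acceptable):
States: {q0, q1, q2}
Start: q0
Accepting: {q1}
Transitions (accepting states marked with *):
State | 0 | 1 | Accepting
-------------------------
q0    | q2 | q1 |  
q1    | q1 | q1 | *
q2    | q2 | q2 |  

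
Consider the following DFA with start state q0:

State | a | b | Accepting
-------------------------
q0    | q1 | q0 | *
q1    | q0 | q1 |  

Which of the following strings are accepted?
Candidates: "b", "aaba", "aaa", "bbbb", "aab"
"b": q0 → q0; q0 is accepting → accepted
"aaba": q0 → q1 → q0 → q0 → q1; q1 is not accepting → rejected
"aaa": q0 → q1 → q0 → q1; q1 is not accepting → rejected
"bbbb": q0 → q0 → q0 → q0 → q0; q0 is accepting → accepted
"aab": q0 → q1 → q0 → q0; q0 is accepting → accepted

Final answer: "b", "bbbb", "aab"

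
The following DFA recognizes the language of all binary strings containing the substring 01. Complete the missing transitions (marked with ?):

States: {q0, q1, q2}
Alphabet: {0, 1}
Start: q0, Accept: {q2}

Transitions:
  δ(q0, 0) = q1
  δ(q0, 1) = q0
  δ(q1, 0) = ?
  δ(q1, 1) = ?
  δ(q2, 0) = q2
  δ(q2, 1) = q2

What each state remembers (consistent with the given transitions and accept states):
  q0: 01 not seen yet and the last symbol was not 0
  q1: 01 not seen yet and the last symbol was 0
  q2: the substring 01 has already been seen
Filling in the missing entries:
  δ(q1, 0): in q1 (01 not seen yet and the last symbol was 0), after reading 0 we have: 01 not seen yet and the last symbol was 0 → q1
  δ(q1, 1): in q1 (01 not seen yet and the last symbol was 0), after reading 1 we have: the substring 01 has already been seen → q2

Final answer: δ(q1, 0) = q1; δ(q1, 1) = q2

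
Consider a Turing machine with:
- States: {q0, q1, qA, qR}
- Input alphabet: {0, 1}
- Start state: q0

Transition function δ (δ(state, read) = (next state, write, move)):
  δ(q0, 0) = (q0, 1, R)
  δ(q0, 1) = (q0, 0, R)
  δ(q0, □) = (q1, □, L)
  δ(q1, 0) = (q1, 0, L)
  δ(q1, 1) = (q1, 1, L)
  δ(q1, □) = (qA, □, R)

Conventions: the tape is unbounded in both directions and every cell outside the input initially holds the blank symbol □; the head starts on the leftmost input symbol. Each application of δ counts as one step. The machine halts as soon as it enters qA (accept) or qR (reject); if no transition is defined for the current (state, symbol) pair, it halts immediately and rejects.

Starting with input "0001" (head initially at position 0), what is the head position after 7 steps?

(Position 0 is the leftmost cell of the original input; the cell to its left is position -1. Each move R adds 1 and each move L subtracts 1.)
Step 0: [q0]0001 (head at position 0)
Step 1: δ(q0, 0) = (q0, 1, R)  ⊢  1[q0]001 (head at position 1)
Step 2: δ(q0, 0) = (q0, 1, R)  ⊢  11[q0]01 (head at position 2)
Step 3: δ(q0, 0) = (q0, 1, R)  ⊢  111[q0]1 (head at position 3)
Step 4: δ(q0, 1) = (q0, 0, R)  ⊢  1110[q0]□ (head at position 4)
Step 5: δ(q0, □) = (q1, □, L)  ⊢  111[q1]0□ (head at position 3)
Step 6: δ(q1, 0) = (q1, 0, L)  ⊢  11[q1]10□ (head at position 2)
Step 7: δ(q1, 1) = (q1, 1, L)  ⊢  1[q1]110□ (head at position 1)
Head position after 7 steps: 1

Final answer: Position 1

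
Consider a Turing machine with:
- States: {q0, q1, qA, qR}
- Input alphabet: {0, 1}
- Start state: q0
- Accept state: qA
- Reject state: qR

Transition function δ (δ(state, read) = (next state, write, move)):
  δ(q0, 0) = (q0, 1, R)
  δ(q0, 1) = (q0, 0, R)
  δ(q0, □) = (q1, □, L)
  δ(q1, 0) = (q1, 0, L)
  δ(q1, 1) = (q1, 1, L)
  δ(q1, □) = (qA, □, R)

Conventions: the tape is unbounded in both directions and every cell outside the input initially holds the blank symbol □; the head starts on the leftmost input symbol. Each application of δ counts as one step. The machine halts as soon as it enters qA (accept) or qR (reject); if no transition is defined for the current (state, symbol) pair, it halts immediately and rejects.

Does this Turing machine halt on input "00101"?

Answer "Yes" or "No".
Step 0: [q0]00101 (head at position 0)
Step 1: δ(q0, 0) = (q0, 1, R)  ⊢  1[q0]0101 (head at position 1)
Step 2: δ(q0, 0) = (q0, 1, R)  ⊢  11[q0]101 (head at position 2)
Step 3: δ(q0, 1) = (q0, 0, R)  ⊢  110[q0]01 (head at position 3)
Step 4: δ(q0, 0) = (q0, 1, R)  ⊢  1101[q0]1 (head at position 4)
Step 5: δ(q0, 1) = (q0, 0, R)  ⊢  11010[q0]□ (head at position 5)
Step 6: δ(q0, □) = (q1, □, L)  ⊢  1101[q1]0□ (head at position 4)
Step 7: δ(q1, 0) = (q1, 0, L)  ⊢  110[q1]10□ (head at position 3)
Step 8: δ(q1, 1) = (q1, 1, L)  ⊢  11[q1]010□ (head at position 2)
Step 9: δ(q1, 0) = (q1, 0, L)  ⊢  1[q1]1010□ (head at position 1)
Step 10: δ(q1, 1) = (q1, 1, L)  ⊢  [q1]11010□ (head at position 0)
Step 11: δ(q1, 1) = (q1, 1, L)  ⊢  [q1]□11010□ (head at position -1)
Step 12: δ(q1, □) = (qA, □, R)  ⊢  □[qA]11010□ (head at position 0)
The machine is in qA, so it halts and accepts.
It halts after 12 steps.

Final answer: Yes - halts after 12 steps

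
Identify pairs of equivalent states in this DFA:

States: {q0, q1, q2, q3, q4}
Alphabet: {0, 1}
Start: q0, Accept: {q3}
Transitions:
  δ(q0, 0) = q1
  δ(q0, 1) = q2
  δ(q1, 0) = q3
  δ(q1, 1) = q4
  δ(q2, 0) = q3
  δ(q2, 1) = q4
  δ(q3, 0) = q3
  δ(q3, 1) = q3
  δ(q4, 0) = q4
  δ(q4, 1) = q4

Using the table-filling algorithm:
Round 0 – mark pairs where exactly one state is accepting: (q0,q3), (q1,q3), (q2,q3), (q3,q4)
Round 1 – newly marked: (q0,q1) [on 0: q1 vs q3, already marked]; (q0,q2) [on 0: q1 vs q3, already marked]; (q1,q4) [on 0: q3 vs q4, already marked]; (q2,q4) [on 0: q3 vs q4, already marked]
Round 2 – newly marked: (q0,q4) [on 0: q1 vs q4, already marked]
No further pairs can be marked.
(q1, q2) unmarked: δ(q1,0)=q3, δ(q2,0)=q3; δ(q1,1)=q4, δ(q2,1)=q4 → equivalent
Equivalent pairs: (q1, q2)

Final answer: Equivalent pairs: (q1, q2)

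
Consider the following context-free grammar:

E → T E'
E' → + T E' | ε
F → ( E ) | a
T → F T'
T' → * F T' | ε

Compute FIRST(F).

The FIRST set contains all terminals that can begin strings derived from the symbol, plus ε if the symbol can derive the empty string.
FIRST(F): F → ( E ) contributes '(' and F → a contributes 'a', so FIRST(F) = {(, a}. F is not nullable.

Final answer: {(, a}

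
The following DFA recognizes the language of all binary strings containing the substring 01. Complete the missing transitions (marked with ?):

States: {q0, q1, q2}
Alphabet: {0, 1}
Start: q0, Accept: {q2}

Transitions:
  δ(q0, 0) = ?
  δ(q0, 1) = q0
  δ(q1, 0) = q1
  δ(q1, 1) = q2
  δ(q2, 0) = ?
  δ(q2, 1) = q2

What each state remembers (consistent with the given transitions and accept states):
  q0: 01 not seen yet and the last symbol was not 0
  q1: 01 not seen yet and the last symbol was 0
  q2: the substring 01 has already been seen
Filling in the missing entries:
  δ(q0, 0): in q0 (01 not seen yet and the last symbol was not 0), after reading 0 we have: 01 not seen yet and the last symbol was 0 → q1
  δ(q2, 0): in q2 (the substring 01 has already been seen), after reading 0 we have: the substring 01 has already been seen → q2

Final answer: δ(q0, 0) = q1; δ(q2, 0) = q2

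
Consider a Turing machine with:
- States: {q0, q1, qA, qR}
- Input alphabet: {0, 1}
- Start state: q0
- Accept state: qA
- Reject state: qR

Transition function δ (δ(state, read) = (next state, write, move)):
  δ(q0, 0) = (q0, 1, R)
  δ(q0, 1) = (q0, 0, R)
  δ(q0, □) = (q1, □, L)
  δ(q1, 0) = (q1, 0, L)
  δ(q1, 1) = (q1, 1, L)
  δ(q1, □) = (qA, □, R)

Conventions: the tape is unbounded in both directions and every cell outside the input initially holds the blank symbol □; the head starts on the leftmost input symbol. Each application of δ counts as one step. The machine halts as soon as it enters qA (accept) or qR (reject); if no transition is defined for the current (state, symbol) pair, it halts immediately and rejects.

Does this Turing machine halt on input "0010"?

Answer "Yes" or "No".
Step 0: [q0]0010 (head at position 0)
Step 1: δ(q0, 0) = (q0, 1, R)  ⊢  1[q0]010 (head at position 1)
Step 2: δ(q0, 0) = (q0, 1, R)  ⊢  11[q0]10 (head at position 2)
Step 3: δ(q0, 1) = (q0, 0, R)  ⊢  110[q0]0 (head at position 3)
Step 4: δ(q0, 0) = (q0, 1, R)  ⊢  1101[q0]□ (head at position 4)
Step 5: δ(q0, □) = (q1, □, L)  ⊢  110[q1]1□ (head at position 3)
Step 6: δ(q1, 1) = (q1, 1, L)  ⊢  11[q1]01□ (head at position 2)
Step 7: δ(q1, 0) = (q1, 0, L)  ⊢  1[q1]101□ (head at position 1)
Step 8: δ(q1, 1) = (q1, 1, L)  ⊢  [q1]1101□ (head at position 0)
Step 9: δ(q1, 1) = (q1, 1, L)  ⊢  [q1]□1101□ (head at position -1)
Step 10: δ(q1, □) = (qA, □, R)  ⊢  □[qA]1101□ (head at position 0)
The machine is in qA, so it halts and accepts.
It halts after 10 steps.

Final answer: Yes - halts after 10 steps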